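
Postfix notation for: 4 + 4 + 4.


Left to right (same or higher precedence on left)
Postfix: 4 4 + 4 +


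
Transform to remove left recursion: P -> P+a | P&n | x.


Left-recursive alternatives: P+a, P&n; non-recursive: x
Introduce P': P -> xP', P' -> +aP' | &nP' | ε


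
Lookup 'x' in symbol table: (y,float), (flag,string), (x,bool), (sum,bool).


Lookup 'x' → type bool


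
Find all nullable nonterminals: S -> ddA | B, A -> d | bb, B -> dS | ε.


A nonterminal is nullable iff some alternative derives ε (directly, or every symbol in it is nullable)
Nullable: {B, S}


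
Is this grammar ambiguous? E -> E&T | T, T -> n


precedence layered via separate nonterminal T: deterministic
Unambiguous


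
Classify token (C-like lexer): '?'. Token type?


Pattern: operator symbol
Type: OPERATOR


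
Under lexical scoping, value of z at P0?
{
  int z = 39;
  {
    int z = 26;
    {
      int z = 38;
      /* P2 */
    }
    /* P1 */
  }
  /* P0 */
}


z declared in the same block as P0
z = 39


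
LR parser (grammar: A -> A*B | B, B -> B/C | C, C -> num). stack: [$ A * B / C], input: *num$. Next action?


handle 'B/C' on top
Action: reduce (B -> B/C)


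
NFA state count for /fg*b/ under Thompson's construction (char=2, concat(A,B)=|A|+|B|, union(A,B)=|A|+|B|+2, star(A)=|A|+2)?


Syntax tree has 3 char leaf(s), 0 union(s), 1 star(s)
chars contribute 3×2 = 6; each union adds +2; each star adds +2
Total: 6 + 0 + 2 = 8 states


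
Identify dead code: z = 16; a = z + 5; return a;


z is read by a's definition; a is returned
No dead code


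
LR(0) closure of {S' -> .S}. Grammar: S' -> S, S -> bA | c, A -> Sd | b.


Start: S' -> .S
For each item with dot before a nonterminal B, add B -> .γ for every B-production
Closure: [S' -> .S, S -> .bA, S -> .c]


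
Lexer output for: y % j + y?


Scan left to right, longest-match per lexeme
Tokens: ID(y), OP(%), ID(j), OP(+), ID(y)


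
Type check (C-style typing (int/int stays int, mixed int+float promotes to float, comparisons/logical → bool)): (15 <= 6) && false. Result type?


Operand types: bool && bool
Rule: logical operators take bool operands and yield bool
Result type: bool


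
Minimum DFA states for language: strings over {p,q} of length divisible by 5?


Track length mod 5: states 0..4, accept at 0
Minimal DFA: 5 states


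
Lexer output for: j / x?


Scan left to right, longest-match per lexeme
Tokens: ID(j), OP(/), ID(x)


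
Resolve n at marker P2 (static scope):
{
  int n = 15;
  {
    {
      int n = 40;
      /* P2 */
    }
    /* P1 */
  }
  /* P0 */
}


n declared in the same block as P2
n = 40


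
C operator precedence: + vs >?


'+' is additive (level 9); '>' is relational (level 7)
Higher level binds tighter
'+' has higher precedence than '>'


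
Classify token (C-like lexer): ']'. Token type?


Pattern: delimiter/punctuation
Type: PUNCTUATION


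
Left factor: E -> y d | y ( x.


Common prefix: 'y'
Factored: E -> y E', E' -> d | ( x


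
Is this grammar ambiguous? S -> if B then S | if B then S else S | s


dangling else: 'if B then if B then s else s' parses two ways
Ambiguous


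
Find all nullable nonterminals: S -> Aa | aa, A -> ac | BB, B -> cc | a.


A nonterminal is nullable iff some alternative derives ε (directly, or every symbol in it is nullable)
Nullable: {}


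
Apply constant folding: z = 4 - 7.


4 - 7 = -3 at compile time
Optimized: z = -3


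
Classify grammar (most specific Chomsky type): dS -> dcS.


LHS has context (more than one symbol) and |LHS| ≤ |RHS|
Classification: Type 1 (Context-Sensitive)


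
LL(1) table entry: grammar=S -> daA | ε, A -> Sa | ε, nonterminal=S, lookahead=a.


For [S, a]: ε is nullable and 'a' ∈ FOLLOW(S)
Entry: S -> ε


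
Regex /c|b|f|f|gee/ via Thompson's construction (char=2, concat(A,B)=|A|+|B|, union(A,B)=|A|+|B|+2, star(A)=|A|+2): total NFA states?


Syntax tree has 7 char leaf(s), 4 union(s), 0 star(s)
chars contribute 7×2 = 14; each union adds +2; each star adds +2
Total: 14 + 8 + 0 = 22 states


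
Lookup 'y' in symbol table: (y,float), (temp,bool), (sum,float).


Lookup 'y' → type float


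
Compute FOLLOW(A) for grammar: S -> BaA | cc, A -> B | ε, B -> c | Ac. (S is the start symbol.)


$ ∈ FOLLOW(S). For each A -> αBβ: add FIRST(β)\{ε} to FOLLOW(B); if β nullable, add FOLLOW(A).
FOLLOW(A) = {$, c}


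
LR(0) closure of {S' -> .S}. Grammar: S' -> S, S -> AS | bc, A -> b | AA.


Start: S' -> .S
For each item with dot before a nonterminal B, add B -> .γ for every B-production
Closure: [S' -> .S, S -> .AS, S -> .bc, A -> .b, A -> .AA]


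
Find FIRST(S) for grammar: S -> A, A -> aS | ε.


Per alternative of S: FIRST(A) = {a, ε}
FIRST(S) = {a, ε}


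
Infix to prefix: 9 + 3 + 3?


left-to-right (same/higher precedence on left): tree is (+ (+ 9 3) 3)
Prefix: + + 9 3 3


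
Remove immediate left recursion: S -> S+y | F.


Left-recursive alternatives: S+y; non-recursive: F
Introduce S': S -> FS', S' -> +yS' | ε


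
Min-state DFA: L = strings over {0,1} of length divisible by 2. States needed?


Track length mod 2: states 0..1, accept at 0
Minimal DFA: 2 states


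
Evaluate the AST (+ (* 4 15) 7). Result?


Evaluate inner: (* 4 15) = 60
Evaluate root: (+ 60 7) = 67
Result: 67


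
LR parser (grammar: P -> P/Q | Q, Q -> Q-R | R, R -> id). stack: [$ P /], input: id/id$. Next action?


no handle ('P/' is not any RHS); shift 'id'
Action: shift


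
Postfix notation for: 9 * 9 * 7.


Left to right (same or higher precedence on left)
Postfix: 9 9 * 7 *


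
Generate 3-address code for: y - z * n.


Break into single-operator statements:
t1 = z * n
t2 = y - t1


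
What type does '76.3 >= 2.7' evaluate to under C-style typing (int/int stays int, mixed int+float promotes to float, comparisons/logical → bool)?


Operand types: float >= float
Rule: comparison yields bool
Result type: bool


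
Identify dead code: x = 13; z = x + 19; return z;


x is read by z's definition; z is returned
No dead code


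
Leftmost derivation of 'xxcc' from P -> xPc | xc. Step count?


Derivation: P => xPc => xxcc
Steps: 2


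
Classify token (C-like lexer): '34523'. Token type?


Pattern: digits only
Type: INTEGER_LITERAL


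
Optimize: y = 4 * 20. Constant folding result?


4 * 20 = 80 at compile time
Optimized: y = 80


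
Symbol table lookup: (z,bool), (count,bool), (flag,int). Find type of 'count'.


Lookup 'count' → type bool


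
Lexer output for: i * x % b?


Scan left to right, longest-match per lexeme
Tokens: ID(i), OP(*), ID(x), OP(%), ID(b)


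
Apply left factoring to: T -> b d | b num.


Common prefix: 'b'
Factored: T -> b T', T' -> d | num


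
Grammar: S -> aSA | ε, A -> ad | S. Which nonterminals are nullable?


A nonterminal is nullable iff some alternative derives ε (directly, or every symbol in it is nullable)
Nullable: {A, S}


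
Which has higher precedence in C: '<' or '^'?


'<' is relational (level 7); '^' is bitwise XOR (level 4)
Higher level binds tighter
'<' has higher precedence than '^'


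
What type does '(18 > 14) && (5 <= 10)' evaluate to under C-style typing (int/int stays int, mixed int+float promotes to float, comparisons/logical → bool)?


Operand types: bool && bool
Rule: logical operators take bool operands and yield bool
Result type: bool


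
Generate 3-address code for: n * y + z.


Break into single-operator statements:
t1 = n * y
t2 = t1 + z


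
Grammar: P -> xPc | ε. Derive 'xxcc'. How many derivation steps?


Derivation: P => xPc => xxPcc => xxcc
Steps: 3


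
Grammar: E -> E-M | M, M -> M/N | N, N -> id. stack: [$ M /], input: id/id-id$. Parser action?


no handle; shift 'id'
Action: shift


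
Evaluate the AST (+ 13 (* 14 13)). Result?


Evaluate inner: (* 14 13) = 182
Evaluate root: (+ 13 182) = 195
Result: 195


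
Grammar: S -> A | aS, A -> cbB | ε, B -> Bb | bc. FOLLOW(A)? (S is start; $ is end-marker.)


$ ∈ FOLLOW(S). For each A -> αBβ: add FIRST(β)\{ε} to FOLLOW(B); if β nullable, add FOLLOW(A).
FOLLOW(A) = {$}


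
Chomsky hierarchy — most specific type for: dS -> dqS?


LHS has context (more than one symbol) and |LHS| ≤ |RHS|
Classification: Type 1 (Context-Sensitive)


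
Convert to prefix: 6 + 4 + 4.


left-to-right (same/higher precedence on left): tree is (+ (+ 6 4) 4)
Prefix: + + 6 4 4


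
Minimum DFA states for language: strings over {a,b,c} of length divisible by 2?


Track length mod 2: states 0..1, accept at 0
Minimal DFA: 2 states


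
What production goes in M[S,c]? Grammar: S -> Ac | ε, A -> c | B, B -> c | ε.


For [S, c]: 'c' ∈ FIRST(Ac)
Entry: S -> Ac


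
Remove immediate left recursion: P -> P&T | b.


Left-recursive alternatives: P&T; non-recursive: b
Introduce P': P -> bP', P' -> &TP' | ε


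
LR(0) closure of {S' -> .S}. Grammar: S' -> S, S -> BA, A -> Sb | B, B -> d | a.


Start: S' -> .S
For each item with dot before a nonterminal B, add B -> .γ for every B-production
Closure: [S' -> .S, S -> .BA, B -> .d, B -> .a]


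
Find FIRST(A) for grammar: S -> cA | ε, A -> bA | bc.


Per alternative of A: FIRST(bA) = {b}; FIRST(bc) = {b}
FIRST(A) = {b}


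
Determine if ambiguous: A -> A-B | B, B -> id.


precedence layered via separate nonterminal B: deterministic
Unambiguous


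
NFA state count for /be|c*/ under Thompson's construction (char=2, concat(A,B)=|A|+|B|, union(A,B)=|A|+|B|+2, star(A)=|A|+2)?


Syntax tree has 3 char leaf(s), 1 union(s), 1 star(s)
chars contribute 3×2 = 6; each union adds +2; each star adds +2
Total: 6 + 2 + 2 = 10 states


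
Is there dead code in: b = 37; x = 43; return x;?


b is assigned but never read
Dead: 'b = 37'


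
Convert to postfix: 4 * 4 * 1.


Left to right (same or higher precedence on left)
Postfix: 4 4 * 1 *


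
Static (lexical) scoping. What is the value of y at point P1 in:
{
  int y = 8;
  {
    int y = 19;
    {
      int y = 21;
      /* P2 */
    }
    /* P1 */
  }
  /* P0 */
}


y declared in the same block as P1
y = 19


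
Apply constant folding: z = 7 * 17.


7 * 17 = 119 at compile time
Optimized: z = 119


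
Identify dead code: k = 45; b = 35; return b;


k is assigned but never read
Dead: 'k = 45'


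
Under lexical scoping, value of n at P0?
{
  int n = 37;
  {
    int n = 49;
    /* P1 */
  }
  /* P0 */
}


n declared in the same block as P0
n = 37


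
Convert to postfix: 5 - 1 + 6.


Left to right (same or higher precedence on left)
Postfix: 5 1 - 6 +


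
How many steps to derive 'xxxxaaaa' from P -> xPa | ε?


Derivation: P => xPa => xxPaa => xxxPaaa => xxxxPaaaa => xxxxaaaa
Steps: 5


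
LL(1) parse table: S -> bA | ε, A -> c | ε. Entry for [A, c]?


For [A, c]: 'c' ∈ FIRST(c)
Entry: A -> c


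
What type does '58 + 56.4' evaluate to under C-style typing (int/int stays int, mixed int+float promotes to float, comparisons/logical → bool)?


Operand types: int + float
Rule: mixed int/float promotes to float; int/int stays int
Result type: float


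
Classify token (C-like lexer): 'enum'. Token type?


Pattern: reserved word
Type: KEYWORD


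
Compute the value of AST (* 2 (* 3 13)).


Evaluate inner: (* 3 13) = 39
Evaluate root: (* 2 39) = 78
Result: 78


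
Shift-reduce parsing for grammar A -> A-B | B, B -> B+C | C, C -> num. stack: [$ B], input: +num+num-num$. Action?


shift '+' to continue B -> B+C
Action: shift


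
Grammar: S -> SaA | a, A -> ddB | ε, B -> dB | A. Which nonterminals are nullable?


A nonterminal is nullable iff some alternative derives ε (directly, or every symbol in it is nullable)
Nullable: {A, B}


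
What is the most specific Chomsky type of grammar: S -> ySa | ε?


Single nonterminal LHS, but y^n a^n is not regular
Classification: Type 2 (Context-Free)


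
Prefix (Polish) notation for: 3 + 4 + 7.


left-to-right (same/higher precedence on left): tree is (+ (+ 3 4) 7)
Prefix: + + 3 4 7


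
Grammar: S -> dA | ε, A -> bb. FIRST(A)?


Per alternative of A: FIRST(bb) = {b}
FIRST(A) = {b}


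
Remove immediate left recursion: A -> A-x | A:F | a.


Left-recursive alternatives: A-x, A:F; non-recursive: a
Introduce A': A -> aA', A' -> -xA' | :FA' | ε


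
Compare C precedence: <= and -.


'-' is additive (level 9); '<=' is relational (level 7)
Higher level binds tighter
'-' has higher precedence than '<='


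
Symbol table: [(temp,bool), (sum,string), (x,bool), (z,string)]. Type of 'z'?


Lookup 'z' → type string


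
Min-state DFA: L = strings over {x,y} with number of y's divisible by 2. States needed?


Track (count of y) mod 2: states 0..1, accept at 0
Minimal DFA: 2 states


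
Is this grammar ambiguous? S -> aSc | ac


balanced a^n…c^n: each string has a unique parse
Unambiguous


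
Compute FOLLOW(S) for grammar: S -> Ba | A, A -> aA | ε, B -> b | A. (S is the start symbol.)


$ ∈ FOLLOW(S). For each A -> αBβ: add FIRST(β)\{ε} to FOLLOW(B); if β nullable, add FOLLOW(A).
FOLLOW(S) = {$}


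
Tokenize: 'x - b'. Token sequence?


Scan left to right, longest-match per lexeme
Tokens: ID(x), OP(-), ID(b)


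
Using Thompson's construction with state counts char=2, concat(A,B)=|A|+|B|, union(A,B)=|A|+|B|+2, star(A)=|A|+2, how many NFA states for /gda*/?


Syntax tree has 3 char leaf(s), 0 union(s), 1 star(s)
chars contribute 3×2 = 6; each union adds +2; each star adds +2
Total: 6 + 0 + 2 = 8 states


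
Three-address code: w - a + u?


Break into single-operator statements:
t1 = w - a
t2 = t1 + u


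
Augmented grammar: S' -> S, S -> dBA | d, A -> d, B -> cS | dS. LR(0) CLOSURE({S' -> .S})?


Start: S' -> .S
For each item with dot before a nonterminal B, add B -> .γ for every B-production
Closure: [S' -> .S, S -> .dBA, S -> .d]


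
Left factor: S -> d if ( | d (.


Common prefix: 'd'
Factored: S -> d S', S' -> if ( | (


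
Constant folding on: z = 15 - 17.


15 - 17 = -2 at compile time
Optimized: z = -2


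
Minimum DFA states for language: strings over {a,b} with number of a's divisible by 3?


Track (count of a) mod 3: states 0..2, accept at 0
Minimal DFA: 3 states


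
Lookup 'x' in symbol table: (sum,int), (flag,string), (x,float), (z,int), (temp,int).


Lookup 'x' → type float


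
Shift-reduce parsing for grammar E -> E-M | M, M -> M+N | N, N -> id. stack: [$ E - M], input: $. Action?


handle 'E-M' on top; lookahead ∈ FOLLOW(E) = {-, $}
Action: reduce (E -> E-M)


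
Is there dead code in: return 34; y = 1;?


statement follows a return and is unreachable
Dead: 'y = 1'


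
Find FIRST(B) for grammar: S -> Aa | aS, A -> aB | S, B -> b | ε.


Per alternative of B: FIRST(b) = {b}; FIRST(ε) = {ε}
FIRST(B) = {b, ε}


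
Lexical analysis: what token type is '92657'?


Pattern: digits only
Type: INTEGER_LITERAL


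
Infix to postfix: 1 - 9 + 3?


Left to right (same or higher precedence on left)
Postfix: 1 9 - 3 +


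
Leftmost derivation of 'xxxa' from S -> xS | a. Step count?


Derivation: S => xS => xxS => xxxS => xxxa
Steps: 4


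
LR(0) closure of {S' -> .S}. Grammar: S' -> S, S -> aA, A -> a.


Start: S' -> .S
For each item with dot before a nonterminal B, add B -> .γ for every B-production
Closure: [S' -> .S, S -> .aA]


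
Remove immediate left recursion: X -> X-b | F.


Left-recursive alternatives: X-b; non-recursive: F
Introduce X': X -> FX', X' -> -bX' | ε


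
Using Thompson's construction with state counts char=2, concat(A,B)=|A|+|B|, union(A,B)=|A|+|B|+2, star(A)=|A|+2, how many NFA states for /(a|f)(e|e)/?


Syntax tree has 4 char leaf(s), 2 union(s), 0 star(s)
chars contribute 4×2 = 8; each union adds +2; each star adds +2
Total: 8 + 4 + 0 = 12 states


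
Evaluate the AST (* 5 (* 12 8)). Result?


Evaluate inner: (* 12 8) = 96
Evaluate root: (* 5 96) = 480
Result: 480


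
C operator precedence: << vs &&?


'<<' is shift (level 8); '&&' is logical AND (level 2)
Higher level binds tighter
'<<' has higher precedence than '&&'


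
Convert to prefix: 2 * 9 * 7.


left-to-right (same/higher precedence on left): tree is (* (* 2 9) 7)
Prefix: * * 2 9 7


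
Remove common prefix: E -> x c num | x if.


Common prefix: 'x'
Factored: E -> x E', E' -> c num | if


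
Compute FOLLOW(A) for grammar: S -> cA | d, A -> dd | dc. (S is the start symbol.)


$ ∈ FOLLOW(S). For each A -> αBβ: add FIRST(β)\{ε} to FOLLOW(B); if β nullable, add FOLLOW(A).
FOLLOW(A) = {$}


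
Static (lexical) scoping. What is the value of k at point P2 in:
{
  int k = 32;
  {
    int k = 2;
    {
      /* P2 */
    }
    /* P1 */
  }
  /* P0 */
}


P2's block does not declare k; resolves to the enclosing declaration at depth 1
k = 2


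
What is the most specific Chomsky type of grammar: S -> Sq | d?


Left-linear: every RHS is a terminal or one nonterminal followed by a terminal
Classification: Type 3 (Regular)


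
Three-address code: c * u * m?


Break into single-operator statements:
t1 = c * u
t2 = t1 * m


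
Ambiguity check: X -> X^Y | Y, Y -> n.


precedence layered via separate nonterminal Y: deterministic
Unambiguous


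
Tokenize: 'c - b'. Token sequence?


Scan left to right, longest-match per lexeme
Tokens: ID(c), OP(-), ID(b)


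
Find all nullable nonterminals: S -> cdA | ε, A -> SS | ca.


A nonterminal is nullable iff some alternative derives ε (directly, or every symbol in it is nullable)
Nullable: {A, S}


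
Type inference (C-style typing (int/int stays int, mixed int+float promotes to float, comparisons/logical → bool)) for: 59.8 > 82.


Operand types: float > int
Rule: comparison yields bool
Result type: bool


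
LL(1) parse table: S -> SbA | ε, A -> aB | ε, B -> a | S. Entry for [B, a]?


For [B, a]: 'a' ∈ FIRST(a)
Entry: B -> a


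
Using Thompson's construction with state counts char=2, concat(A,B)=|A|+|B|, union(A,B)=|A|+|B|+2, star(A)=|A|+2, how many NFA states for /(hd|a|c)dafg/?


Syntax tree has 8 char leaf(s), 2 union(s), 0 star(s)
chars contribute 8×2 = 16; each union adds +2; each star adds +2
Total: 16 + 4 + 0 = 20 states


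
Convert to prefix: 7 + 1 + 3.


left-to-right (same/higher precedence on left): tree is (+ (+ 7 1) 3)
Prefix: + + 7 1 3


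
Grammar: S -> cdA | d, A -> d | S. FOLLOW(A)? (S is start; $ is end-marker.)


$ ∈ FOLLOW(S). For each A -> αBβ: add FIRST(β)\{ε} to FOLLOW(B); if β nullable, add FOLLOW(A).
FOLLOW(A) = {$}


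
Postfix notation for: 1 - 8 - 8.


Left to right (same or higher precedence on left)
Postfix: 1 8 - 8 -


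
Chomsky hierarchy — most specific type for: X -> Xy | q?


Left-linear: every RHS is a terminal or one nonterminal followed by a terminal
Classification: Type 3 (Regular)


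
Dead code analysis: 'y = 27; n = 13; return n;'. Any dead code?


y is assigned but never read
Dead: 'y = 27'


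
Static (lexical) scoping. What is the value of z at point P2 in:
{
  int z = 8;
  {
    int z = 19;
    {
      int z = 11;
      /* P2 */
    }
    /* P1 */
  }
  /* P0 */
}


z declared in the same block as P2
z = 11


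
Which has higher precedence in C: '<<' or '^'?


'<<' is shift (level 8); '^' is bitwise XOR (level 4)
Higher level binds tighter
'<<' has higher precedence than '^'


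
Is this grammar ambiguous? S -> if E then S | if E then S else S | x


dangling else: 'if E then if E then x else x' parses two ways
Ambiguous


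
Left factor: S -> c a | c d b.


Common prefix: 'c'
Factored: S -> c S', S' -> a | d b


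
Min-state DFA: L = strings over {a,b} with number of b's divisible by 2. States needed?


Track (count of b) mod 2: states 0..1, accept at 0
Minimal DFA: 2 states


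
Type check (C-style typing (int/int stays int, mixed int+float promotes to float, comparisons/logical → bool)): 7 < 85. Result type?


Operand types: int < int
Rule: comparison yields bool
Result type: bool


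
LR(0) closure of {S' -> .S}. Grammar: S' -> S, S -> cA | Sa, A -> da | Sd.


Start: S' -> .S
For each item with dot before a nonterminal B, add B -> .γ for every B-production
Closure: [S' -> .S, S -> .cA, S -> .Sa]


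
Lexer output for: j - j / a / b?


Scan left to right, longest-match per lexeme
Tokens: ID(j), OP(-), ID(j), OP(/), ID(a), OP(/), ID(b)


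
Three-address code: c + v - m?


Break into single-operator statements:
t1 = c + v
t2 = t1 - m


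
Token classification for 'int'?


Pattern: reserved word
Type: KEYWORD


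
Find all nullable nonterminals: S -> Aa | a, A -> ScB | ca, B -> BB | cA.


A nonterminal is nullable iff some alternative derives ε (directly, or every symbol in it is nullable)
Nullable: {}


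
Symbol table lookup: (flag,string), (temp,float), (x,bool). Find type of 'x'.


Lookup 'x' → type bool


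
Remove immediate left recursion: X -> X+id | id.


Left-recursive alternatives: X+id; non-recursive: id
Introduce X': X -> idX', X' -> +idX' | ε


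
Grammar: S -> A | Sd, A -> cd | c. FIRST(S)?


Per alternative of S: FIRST(A) = {c}; FIRST(Sd) = {c}
FIRST(S) = {c}


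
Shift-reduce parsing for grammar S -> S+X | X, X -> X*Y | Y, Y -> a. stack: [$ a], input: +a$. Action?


'a' on top is the handle for Y -> a
Action: reduce (Y -> a)


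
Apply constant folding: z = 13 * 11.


13 * 11 = 143 at compile time
Optimized: z = 143


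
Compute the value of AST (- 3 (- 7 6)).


Evaluate inner: (- 7 6) = 1
Evaluate root: (- 3 1) = 2
Result: 2


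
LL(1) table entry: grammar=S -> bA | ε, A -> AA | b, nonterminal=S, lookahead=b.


For [S, b]: 'b' ∈ FIRST(bA)
Entry: S -> bA


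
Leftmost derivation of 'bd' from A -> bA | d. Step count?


Derivation: A => bA => bd
Steps: 2


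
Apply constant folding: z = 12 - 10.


12 - 10 = 2 at compile time
Optimized: z = 2


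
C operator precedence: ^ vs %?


'%' is multiplicative (level 10); '^' is bitwise XOR (level 4)
Higher level binds tighter
'%' has higher precedence than '^'


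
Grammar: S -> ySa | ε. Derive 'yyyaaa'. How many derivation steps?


Derivation: S => ySa => yySaa => yyySaaa => yyyaaa
Steps: 4


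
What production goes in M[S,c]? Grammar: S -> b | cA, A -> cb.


For [S, c]: 'c' ∈ FIRST(cA)
Entry: S -> cA


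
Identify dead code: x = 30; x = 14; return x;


first assignment to x is overwritten before any read
Dead: 'x = 30'


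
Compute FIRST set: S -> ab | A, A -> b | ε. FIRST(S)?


Per alternative of S: FIRST(ab) = {a}; FIRST(A) = {b, ε}
FIRST(S) = {a, b, ε}


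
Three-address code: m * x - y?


Break into single-operator statements:
t1 = m * x
t2 = t1 - y


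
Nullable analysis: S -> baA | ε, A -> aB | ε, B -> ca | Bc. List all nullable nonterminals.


A nonterminal is nullable iff some alternative derives ε (directly, or every symbol in it is nullable)
Nullable: {A, S}


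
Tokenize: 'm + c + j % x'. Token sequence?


Scan left to right, longest-match per lexeme
Tokens: ID(m), OP(+), ID(c), OP(+), ID(j), OP(%), ID(x)


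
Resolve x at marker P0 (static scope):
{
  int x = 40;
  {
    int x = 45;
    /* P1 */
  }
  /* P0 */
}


x declared in the same block as P0
x = 40


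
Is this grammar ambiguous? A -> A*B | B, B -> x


precedence layered via separate nonterminal B: deterministic
Unambiguous


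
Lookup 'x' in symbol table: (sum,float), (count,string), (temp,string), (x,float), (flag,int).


Lookup 'x' → type float


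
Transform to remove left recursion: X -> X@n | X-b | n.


Left-recursive alternatives: X@n, X-b; non-recursive: n
Introduce X': X -> nX', X' -> @nX' | -bX' | ε


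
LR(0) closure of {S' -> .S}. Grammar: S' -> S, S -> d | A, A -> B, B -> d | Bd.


Start: S' -> .S
For each item with dot before a nonterminal B, add B -> .γ for every B-production
Closure: [S' -> .S, S -> .d, S -> .A, A -> .B, B -> .d, B -> .Bd]


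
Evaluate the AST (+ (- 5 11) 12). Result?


Evaluate inner: (- 5 11) = -6
Evaluate root: (+ -6 12) = 6
Result: 6


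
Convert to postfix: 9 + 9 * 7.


* has higher precedence, evaluate 9*7 first
Postfix: 9 9 7 * +


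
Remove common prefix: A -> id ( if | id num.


Common prefix: 'id'
Factored: A -> id A', A' -> ( if | num


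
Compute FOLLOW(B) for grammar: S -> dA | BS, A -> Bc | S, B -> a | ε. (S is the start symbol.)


$ ∈ FOLLOW(S). For each A -> αBβ: add FIRST(β)\{ε} to FOLLOW(B); if β nullable, add FOLLOW(A).
FOLLOW(B) = {a, c, d}


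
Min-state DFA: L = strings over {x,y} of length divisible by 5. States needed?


Track length mod 5: states 0..4, accept at 0
Minimal DFA: 5 states


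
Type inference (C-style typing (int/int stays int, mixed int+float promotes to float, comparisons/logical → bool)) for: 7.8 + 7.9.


Operand types: float + float
Rule: mixed int/float promotes to float; int/int stays int
Result type: float


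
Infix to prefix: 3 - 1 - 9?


left-to-right (same/higher precedence on left): tree is (- (- 3 1) 9)
Prefix: - - 3 1 9


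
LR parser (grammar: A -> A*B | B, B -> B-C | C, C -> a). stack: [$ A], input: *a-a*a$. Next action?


shift '*' to continue A -> A*B
Action: shift


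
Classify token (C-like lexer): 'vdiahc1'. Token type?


Pattern: letter/underscore followed by alphanumerics, not a keyword
Type: IDENTIFIER


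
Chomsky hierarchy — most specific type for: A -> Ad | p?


Left-linear: every RHS is a terminal or one nonterminal followed by a terminal
Classification: Type 3 (Regular)


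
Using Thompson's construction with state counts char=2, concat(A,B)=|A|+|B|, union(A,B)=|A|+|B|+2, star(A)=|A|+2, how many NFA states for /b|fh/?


Syntax tree has 3 char leaf(s), 1 union(s), 0 star(s)
chars contribute 3×2 = 6; each union adds +2; each star adds +2
Total: 6 + 2 + 0 = 8 states


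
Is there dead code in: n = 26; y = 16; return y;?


n is assigned but never read
Dead: 'n = 26'


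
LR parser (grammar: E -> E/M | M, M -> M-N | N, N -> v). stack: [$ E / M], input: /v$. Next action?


handle 'E/M' on top; lookahead ∈ FOLLOW(E) = {/, $}
Action: reduce (E -> E/M)


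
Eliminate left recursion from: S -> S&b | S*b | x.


Left-recursive alternatives: S&b, S*b; non-recursive: x
Introduce S': S -> xS', S' -> &bS' | *bS' | ε


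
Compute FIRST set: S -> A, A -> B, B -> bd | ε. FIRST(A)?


Per alternative of A: FIRST(B) = {b, ε}
FIRST(A) = {b, ε}


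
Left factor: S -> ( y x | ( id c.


Common prefix: '('
Factored: S -> ( S', S' -> y x | id c


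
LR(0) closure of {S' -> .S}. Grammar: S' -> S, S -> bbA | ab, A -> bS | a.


Start: S' -> .S
For each item with dot before a nonterminal B, add B -> .γ for every B-production
Closure: [S' -> .S, S -> .bbA, S -> .ab]


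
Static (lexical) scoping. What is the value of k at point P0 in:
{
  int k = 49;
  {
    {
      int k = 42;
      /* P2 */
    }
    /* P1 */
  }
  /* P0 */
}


k declared in the same block as P0
k = 49


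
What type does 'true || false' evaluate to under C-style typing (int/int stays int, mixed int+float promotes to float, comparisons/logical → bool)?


Operand types: bool || bool
Rule: logical operators take bool operands and yield bool
Result type: bool


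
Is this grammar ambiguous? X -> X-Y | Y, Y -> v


precedence layered via separate nonterminal Y: deterministic
Unambiguous


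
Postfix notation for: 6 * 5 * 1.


Left to right (same or higher precedence on left)
Postfix: 6 5 * 1 *


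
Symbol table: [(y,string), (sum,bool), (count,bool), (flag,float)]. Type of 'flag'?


Lookup 'flag' → type float


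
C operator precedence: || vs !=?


'!=' is equality (level 6); '||' is logical OR (level 1)
Higher level binds tighter
'!=' has higher precedence than '||'


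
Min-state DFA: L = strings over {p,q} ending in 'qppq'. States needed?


Track the longest suffix of input matching a prefix of 'qppq': 5 classes (prefixes of length 0..4)
Minimal DFA: 5 states


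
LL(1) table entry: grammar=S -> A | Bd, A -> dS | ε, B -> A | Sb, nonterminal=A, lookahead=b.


For [A, b]: ε is nullable and 'b' ∈ FOLLOW(A)
Entry: A -> ε


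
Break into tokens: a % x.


Scan left to right, longest-match per lexeme
Tokens: ID(a), OP(%), ID(x)


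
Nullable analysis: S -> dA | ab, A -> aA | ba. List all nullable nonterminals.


A nonterminal is nullable iff some alternative derives ε (directly, or every symbol in it is nullable)
Nullable: {}


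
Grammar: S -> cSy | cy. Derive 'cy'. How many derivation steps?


Derivation: S => cy
Steps: 1


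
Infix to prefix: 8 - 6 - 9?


left-to-right (same/higher precedence on left): tree is (- (- 8 6) 9)
Prefix: - - 8 6 9


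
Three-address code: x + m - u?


Break into single-operator statements:
t1 = x + m
t2 = t1 - u


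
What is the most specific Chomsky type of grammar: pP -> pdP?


LHS has context (more than one symbol) and |LHS| ≤ |RHS|
Classification: Type 1 (Context-Sensitive)


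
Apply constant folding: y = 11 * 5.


11 * 5 = 55 at compile time
Optimized: y = 55


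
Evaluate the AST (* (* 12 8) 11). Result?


Evaluate inner: (* 12 8) = 96
Evaluate root: (* 96 11) = 1056
Result: 1056


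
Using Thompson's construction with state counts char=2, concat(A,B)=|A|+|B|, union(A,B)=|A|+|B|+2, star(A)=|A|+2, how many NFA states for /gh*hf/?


Syntax tree has 4 char leaf(s), 0 union(s), 1 star(s)
chars contribute 4×2 = 8; each union adds +2; each star adds +2
Total: 8 + 0 + 2 = 10 states


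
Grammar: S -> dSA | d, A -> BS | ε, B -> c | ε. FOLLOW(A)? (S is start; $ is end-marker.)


$ ∈ FOLLOW(S). For each A -> αBβ: add FIRST(β)\{ε} to FOLLOW(B); if β nullable, add FOLLOW(A).
FOLLOW(A) = {$, c, d}


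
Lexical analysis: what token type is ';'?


Pattern: delimiter/punctuation
Type: PUNCTUATION


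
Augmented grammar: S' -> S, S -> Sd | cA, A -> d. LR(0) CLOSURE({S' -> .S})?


Start: S' -> .S
For each item with dot before a nonterminal B, add B -> .γ for every B-production
Closure: [S' -> .S, S -> .Sd, S -> .cA]


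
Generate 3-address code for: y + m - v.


Break into single-operator statements:
t1 = y + m
t2 = t1 - v


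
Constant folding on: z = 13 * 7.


13 * 7 = 91 at compile time
Optimized: z = 91


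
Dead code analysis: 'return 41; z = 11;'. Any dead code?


statement follows a return and is unreachable
Dead: 'z = 11'


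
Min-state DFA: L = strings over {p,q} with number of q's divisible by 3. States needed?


Track (count of q) mod 3: states 0..2, accept at 0
Minimal DFA: 3 states


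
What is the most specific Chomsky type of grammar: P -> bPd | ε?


Single nonterminal LHS, but b^n d^n is not regular
Classification: Type 2 (Context-Free)


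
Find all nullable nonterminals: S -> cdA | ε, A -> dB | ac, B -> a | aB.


A nonterminal is nullable iff some alternative derives ε (directly, or every symbol in it is nullable)
Nullable: {S}


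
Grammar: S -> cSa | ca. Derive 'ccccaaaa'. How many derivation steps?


Derivation: S => cSa => ccSaa => cccSaaa => ccccaaaa
Steps: 4


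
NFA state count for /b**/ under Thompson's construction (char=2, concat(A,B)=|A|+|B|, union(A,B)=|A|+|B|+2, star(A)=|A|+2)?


Syntax tree has 1 char leaf(s), 0 union(s), 2 star(s)
chars contribute 1×2 = 2; each union adds +2; each star adds +2
Total: 2 + 0 + 4 = 6 states


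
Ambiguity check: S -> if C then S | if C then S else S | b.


dangling else: 'if C then if C then b else b' parses two ways
Ambiguous


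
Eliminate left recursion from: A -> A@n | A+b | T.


Left-recursive alternatives: A@n, A+b; non-recursive: T
Introduce A': A -> TA', A' -> @nA' | +bA' | ε


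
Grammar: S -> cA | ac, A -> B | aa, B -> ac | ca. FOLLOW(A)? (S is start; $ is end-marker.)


$ ∈ FOLLOW(S). For each A -> αBβ: add FIRST(β)\{ε} to FOLLOW(B); if β nullable, add FOLLOW(A).
FOLLOW(A) = {$}


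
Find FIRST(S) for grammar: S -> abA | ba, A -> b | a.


Per alternative of S: FIRST(abA) = {a}; FIRST(ba) = {b}
FIRST(S) = {a, b}


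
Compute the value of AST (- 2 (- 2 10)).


Evaluate inner: (- 2 10) = -8
Evaluate root: (- 2 -8) = 10
Result: 10


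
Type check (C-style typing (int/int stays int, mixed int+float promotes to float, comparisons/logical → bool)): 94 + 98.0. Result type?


Operand types: int + float
Rule: mixed int/float promotes to float; int/int stays int
Result type: float


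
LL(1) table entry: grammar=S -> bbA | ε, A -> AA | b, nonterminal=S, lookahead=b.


For [S, b]: 'b' ∈ FIRST(bbA)
Entry: S -> bbA


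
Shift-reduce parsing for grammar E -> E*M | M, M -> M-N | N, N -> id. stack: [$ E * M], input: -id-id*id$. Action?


'-' can extend M; shift to build M -> M-N
Action: shift


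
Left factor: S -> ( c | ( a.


Common prefix: '('
Factored: S -> ( S', S' -> c | a


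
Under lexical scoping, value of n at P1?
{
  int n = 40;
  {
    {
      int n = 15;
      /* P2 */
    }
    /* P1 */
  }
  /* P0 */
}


P1's block does not declare n; resolves to the enclosing declaration at depth 0
n = 40


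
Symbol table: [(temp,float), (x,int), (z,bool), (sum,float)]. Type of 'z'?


Lookup 'z' → type bool


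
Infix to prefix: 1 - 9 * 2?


'*' binds tighter: tree is (- 1 (* 9 2))
Prefix: - 1 * 9 2


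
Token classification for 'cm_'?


Pattern: letter/underscore followed by alphanumerics, not a keyword
Type: IDENTIFIER


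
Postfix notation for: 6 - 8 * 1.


* has higher precedence, evaluate 8*1 first
Postfix: 6 8 1 * -


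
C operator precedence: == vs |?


'==' is equality (level 6); '|' is bitwise OR (level 3)
Higher level binds tighter
'==' has higher precedence than '|'


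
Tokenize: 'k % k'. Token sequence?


Scan left to right, longest-match per lexeme
Tokens: ID(k), OP(%), ID(k)


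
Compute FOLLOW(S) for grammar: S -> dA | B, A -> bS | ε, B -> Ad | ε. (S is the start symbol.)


$ ∈ FOLLOW(S). For each A -> αBβ: add FIRST(β)\{ε} to FOLLOW(B); if β nullable, add FOLLOW(A).
FOLLOW(S) = {$, d}


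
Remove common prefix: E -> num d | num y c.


Common prefix: 'num'
Factored: E -> num E', E' -> d | y c


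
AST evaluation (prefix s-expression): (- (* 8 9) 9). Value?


Evaluate inner: (* 8 9) = 72
Evaluate root: (- 72 9) = 63
Result: 63


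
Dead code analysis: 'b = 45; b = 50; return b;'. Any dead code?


first assignment to b is overwritten before any read
Dead: 'b = 45'


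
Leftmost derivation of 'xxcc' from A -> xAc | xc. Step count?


Derivation: A => xAc => xxcc
Steps: 2


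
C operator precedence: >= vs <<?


'<<' is shift (level 8); '>=' is relational (level 7)
Higher level binds tighter
'<<' has higher precedence than '>='


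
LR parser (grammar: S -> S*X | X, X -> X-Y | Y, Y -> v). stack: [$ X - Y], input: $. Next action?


handle 'X-Y' on top
Action: reduce (X -> X-Y)


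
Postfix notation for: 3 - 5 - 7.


Left to right (same or higher precedence on left)
Postfix: 3 5 - 7 -


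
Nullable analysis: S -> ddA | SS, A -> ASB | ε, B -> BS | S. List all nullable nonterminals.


A nonterminal is nullable iff some alternative derives ε (directly, or every symbol in it is nullable)
Nullable: {A}


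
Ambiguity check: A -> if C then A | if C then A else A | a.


dangling else: 'if C then if C then a else a' parses two ways
Ambiguous


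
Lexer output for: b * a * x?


Scan left to right, longest-match per lexeme
Tokens: ID(b), OP(*), ID(a), OP(*), ID(x)


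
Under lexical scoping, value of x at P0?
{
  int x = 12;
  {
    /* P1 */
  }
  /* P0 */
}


x declared in the same block as P0
x = 12


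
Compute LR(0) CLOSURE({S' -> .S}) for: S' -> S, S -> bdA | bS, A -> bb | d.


Start: S' -> .S
For each item with dot before a nonterminal B, add B -> .γ for every B-production
Closure: [S' -> .S, S -> .bdA, S -> .bS]


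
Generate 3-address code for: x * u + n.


Break into single-operator statements:
t1 = x * u
t2 = t1 + n


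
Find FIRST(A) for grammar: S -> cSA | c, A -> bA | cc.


Per alternative of A: FIRST(bA) = {b}; FIRST(cc) = {c}
FIRST(A) = {b, c}


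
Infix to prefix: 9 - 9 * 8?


'*' binds tighter: tree is (- 9 (* 9 8))
Prefix: - 9 * 9 8


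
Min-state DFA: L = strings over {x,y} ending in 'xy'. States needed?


Track the longest suffix of input matching a prefix of 'xy': 3 classes (prefixes of length 0..2)
Minimal DFA: 3 states


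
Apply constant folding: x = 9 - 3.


9 - 3 = 6 at compile time
Optimized: x = 6


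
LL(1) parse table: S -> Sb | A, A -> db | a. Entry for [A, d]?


For [A, d]: 'd' ∈ FIRST(db)
Entry: A -> db


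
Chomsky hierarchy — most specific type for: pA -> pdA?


LHS has context (more than one symbol) and |LHS| ≤ |RHS|
Classification: Type 1 (Context-Sensitive)


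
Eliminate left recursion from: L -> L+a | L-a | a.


Left-recursive alternatives: L+a, L-a; non-recursive: a
Introduce L': L -> aL', L' -> +aL' | -aL' | ε


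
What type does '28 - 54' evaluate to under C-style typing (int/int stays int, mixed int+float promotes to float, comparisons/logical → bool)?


Operand types: int - int
Rule: mixed int/float promotes to float; int/int stays int
Result type: int


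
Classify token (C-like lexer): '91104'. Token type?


Pattern: digits only
Type: INTEGER_LITERAL


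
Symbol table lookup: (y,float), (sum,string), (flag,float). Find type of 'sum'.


Lookup 'sum' → type string


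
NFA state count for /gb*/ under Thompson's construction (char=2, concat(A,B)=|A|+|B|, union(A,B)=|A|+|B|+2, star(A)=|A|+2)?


Syntax tree has 2 char leaf(s), 0 union(s), 1 star(s)
chars contribute 2×2 = 4; each union adds +2; each star adds +2
Total: 4 + 0 + 2 = 6 states


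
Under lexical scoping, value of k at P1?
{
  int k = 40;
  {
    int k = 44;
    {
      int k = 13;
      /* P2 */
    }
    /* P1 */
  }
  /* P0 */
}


k declared in the same block as P1
k = 44


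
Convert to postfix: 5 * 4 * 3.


Left to right (same or higher precedence on left)
Postfix: 5 4 * 3 *


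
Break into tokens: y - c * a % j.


Scan left to right, longest-match per lexeme
Tokens: ID(y), OP(-), ID(c), OP(*), ID(a), OP(%), ID(j)


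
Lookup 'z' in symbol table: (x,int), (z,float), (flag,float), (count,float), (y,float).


Lookup 'z' → type float


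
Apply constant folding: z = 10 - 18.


10 - 18 = -8 at compile time
Optimized: z = -8


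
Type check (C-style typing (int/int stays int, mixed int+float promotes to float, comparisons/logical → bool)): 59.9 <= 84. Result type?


Operand types: float <= int
Rule: comparison yields bool
Result type: bool


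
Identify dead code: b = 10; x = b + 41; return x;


b is read by x's definition; x is returned
No dead code


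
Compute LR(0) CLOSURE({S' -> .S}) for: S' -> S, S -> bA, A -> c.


Start: S' -> .S
For each item with dot before a nonterminal B, add B -> .γ for every B-production
Closure: [S' -> .S, S -> .bA]
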